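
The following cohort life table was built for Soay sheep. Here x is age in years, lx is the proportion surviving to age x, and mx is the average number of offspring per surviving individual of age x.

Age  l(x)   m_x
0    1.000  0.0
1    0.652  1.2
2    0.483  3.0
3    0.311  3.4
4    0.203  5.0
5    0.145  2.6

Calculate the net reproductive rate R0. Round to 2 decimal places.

lx·mx by age: 0, 0.7824, 1.449, 1.0574, 1.015, 0.377
R0 = Σ lx·mx = 4.6808 → 4.68

4.68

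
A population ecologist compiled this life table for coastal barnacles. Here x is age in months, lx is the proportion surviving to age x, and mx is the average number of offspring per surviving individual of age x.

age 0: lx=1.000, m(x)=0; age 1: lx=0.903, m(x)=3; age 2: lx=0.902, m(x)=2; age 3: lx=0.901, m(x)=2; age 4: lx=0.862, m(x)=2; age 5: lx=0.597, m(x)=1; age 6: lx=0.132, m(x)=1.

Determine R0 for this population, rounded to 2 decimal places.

8.77

lx·mx by age: 0, 2.709, 1.804, 1.802, 1.724, 0.597, 0.132
R0 = Σ lx·mx = 8.768 → 8.77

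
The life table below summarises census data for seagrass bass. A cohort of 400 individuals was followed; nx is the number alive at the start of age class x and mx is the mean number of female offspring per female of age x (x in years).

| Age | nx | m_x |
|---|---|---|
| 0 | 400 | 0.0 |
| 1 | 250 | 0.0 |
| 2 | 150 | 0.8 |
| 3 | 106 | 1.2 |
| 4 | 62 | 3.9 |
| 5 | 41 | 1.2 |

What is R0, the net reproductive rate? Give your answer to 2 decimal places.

lx = nx/n0 = nx/400: 1, 0.625, 0.375, 0.265, 0.155, 0.1025
lx·mx by age: 0, 0, 0.3, 0.318, 0.6045, 0.123
R0 = Σ lx·mx = 1.3455 → 1.35

1.35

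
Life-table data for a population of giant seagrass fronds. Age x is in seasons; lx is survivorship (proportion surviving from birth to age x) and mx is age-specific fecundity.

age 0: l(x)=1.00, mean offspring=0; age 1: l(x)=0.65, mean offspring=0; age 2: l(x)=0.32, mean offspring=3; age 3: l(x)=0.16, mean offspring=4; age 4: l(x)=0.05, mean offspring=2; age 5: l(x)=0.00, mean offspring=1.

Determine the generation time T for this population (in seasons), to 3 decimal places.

lx·mx: 0, 0, 0.96, 0.64, 0.1, 0 → R0 = 1.7
x·lx·mx: 0, 0, 1.92, 1.92, 0.4, 0 → Σ = 4.24
T = 4.24 / 1.7 = 2.494118… → 2.494

2.494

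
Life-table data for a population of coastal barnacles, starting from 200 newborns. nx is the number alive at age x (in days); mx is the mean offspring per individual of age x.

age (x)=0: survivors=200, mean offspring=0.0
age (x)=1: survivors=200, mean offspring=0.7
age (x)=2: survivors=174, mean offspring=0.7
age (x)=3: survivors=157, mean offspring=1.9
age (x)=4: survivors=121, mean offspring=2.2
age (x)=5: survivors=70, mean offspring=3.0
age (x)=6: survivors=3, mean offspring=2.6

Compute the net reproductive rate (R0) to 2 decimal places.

5.22

lx = nx/n0 = nx/200: 1, 1, 0.87, 0.785, 0.605, 0.35, 0.015
lx·mx by age: 0, 0.7, 0.609, 1.4915, 1.331, 1.05, 0.039
R0 = Σ lx·mx = 5.2205 → 5.22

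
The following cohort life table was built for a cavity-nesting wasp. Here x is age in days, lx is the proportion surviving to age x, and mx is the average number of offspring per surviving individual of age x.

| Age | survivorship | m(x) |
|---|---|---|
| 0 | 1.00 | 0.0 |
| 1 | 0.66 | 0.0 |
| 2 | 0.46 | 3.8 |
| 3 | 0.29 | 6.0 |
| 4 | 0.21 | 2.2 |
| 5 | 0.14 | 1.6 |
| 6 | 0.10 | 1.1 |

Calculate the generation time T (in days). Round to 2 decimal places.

2.88

lx·mx: 0, 0, 1.748, 1.74, 0.462, 0.224, 0.11 → R0 = 4.284
x·lx·mx: 0, 0, 3.496, 5.22, 1.848, 1.12, 0.66 → Σ = 12.344
T = 12.344 / 4.284 = 2.881419… → 2.88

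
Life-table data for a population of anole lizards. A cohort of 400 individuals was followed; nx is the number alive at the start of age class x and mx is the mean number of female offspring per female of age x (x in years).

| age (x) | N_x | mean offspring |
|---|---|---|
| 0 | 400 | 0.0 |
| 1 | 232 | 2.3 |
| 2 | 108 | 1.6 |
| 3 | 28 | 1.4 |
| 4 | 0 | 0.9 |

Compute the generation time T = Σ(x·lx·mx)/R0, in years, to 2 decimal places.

lx = nx/n0 = nx/400: 1, 0.58, 0.27, 0.07, 0
lx·mx: 0, 1.334, 0.432, 0.098, 0 → R0 = 1.864
x·lx·mx: 0, 1.334, 0.864, 0.294, 0 → Σ = 2.492
T = 2.492 / 1.864 = 1.33691… → 1.34

1.34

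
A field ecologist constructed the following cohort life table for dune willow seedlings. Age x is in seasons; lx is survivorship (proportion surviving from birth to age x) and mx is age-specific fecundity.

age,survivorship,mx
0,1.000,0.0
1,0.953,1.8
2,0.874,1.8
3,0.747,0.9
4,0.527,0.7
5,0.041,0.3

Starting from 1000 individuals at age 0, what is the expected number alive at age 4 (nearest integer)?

527

Expected survivors = N0 · l_4 = 1000 × 0.527 = 527 → 527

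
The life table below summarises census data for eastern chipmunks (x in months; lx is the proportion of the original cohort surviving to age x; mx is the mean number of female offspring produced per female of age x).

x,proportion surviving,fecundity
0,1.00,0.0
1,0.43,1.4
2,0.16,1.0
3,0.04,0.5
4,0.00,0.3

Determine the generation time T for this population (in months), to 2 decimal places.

1.26

lx·mx: 0, 0.602, 0.16, 0.02, 0 → R0 = 0.782
x·lx·mx: 0, 0.602, 0.32, 0.06, 0 → Σ = 0.982
T = 0.982 / 0.782 = 1.255754… → 1.26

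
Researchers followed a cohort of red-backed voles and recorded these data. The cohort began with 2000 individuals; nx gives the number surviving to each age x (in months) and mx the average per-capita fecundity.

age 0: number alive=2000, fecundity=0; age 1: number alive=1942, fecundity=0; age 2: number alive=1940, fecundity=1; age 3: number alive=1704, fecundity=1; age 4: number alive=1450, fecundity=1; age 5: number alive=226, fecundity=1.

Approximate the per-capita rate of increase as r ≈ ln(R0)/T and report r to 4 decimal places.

lx = nx/n0 = nx/2000: 1, 0.971, 0.97, 0.852, 0.725, 0.113
R0 = Σ lx·mx = 0 + 0 + 0.97 + 0.852 + 0.725 + 0.113 = 2.66
Σ x·lx·mx = 7.961; T = 7.961/2.66 = 2.99286…
r ≈ ln(R0)/T = ln(2.66)/2.99286… = 0.326887… → 0.3269

0.3269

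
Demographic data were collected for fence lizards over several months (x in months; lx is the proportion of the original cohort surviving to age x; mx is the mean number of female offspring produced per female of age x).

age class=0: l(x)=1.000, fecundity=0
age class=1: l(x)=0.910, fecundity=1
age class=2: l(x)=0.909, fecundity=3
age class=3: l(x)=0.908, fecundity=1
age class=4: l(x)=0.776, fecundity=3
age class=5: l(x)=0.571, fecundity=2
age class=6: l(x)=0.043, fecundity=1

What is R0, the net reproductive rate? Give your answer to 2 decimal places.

lx·mx by age: 0, 0.91, 2.727, 0.908, 2.328, 1.142, 0.043
R0 = Σ lx·mx = 8.058 → 8.06

8.06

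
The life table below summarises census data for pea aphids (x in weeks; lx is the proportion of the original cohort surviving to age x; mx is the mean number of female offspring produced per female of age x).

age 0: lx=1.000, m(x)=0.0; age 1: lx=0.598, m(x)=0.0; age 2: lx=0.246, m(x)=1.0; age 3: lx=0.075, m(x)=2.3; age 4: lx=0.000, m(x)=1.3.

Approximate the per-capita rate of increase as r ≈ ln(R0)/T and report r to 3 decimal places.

R0 = Σ lx·mx = 0 + 0 + 0.246 + 0.1725 + 0 = 0.4185
Σ x·lx·mx = 1.0095; T = 1.0095/0.4185 = 2.41219…
r ≈ ln(R0)/T = ln(0.4185)/2.41219… = -0.36112… → -0.361

-0.361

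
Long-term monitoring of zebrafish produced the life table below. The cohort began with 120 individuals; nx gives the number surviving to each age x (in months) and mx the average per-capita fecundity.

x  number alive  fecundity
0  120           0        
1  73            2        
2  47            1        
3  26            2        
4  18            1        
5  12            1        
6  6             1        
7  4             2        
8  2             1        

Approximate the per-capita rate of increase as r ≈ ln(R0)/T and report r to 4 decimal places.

lx = nx/n0 = nx/120: 1, 0.60833…, 0.39167…, 0.21667…, 0.15, 0.1, 0.05, 0.03333…, 0.01667…
R0 = Σ lx·mx = 0 + 1.21667… + 0.39167… + 0.43333… + 0.15 + 0.1 + 0.05 + 0.06667… + 0.01667… = 2.425…
Σ x·lx·mx = 5.3…; T = 5.3…/2.425… = 2.18557…
r ≈ ln(R0)/T = ln(2.425…)/2.18557… = 0.40531… → 0.4053

0.4053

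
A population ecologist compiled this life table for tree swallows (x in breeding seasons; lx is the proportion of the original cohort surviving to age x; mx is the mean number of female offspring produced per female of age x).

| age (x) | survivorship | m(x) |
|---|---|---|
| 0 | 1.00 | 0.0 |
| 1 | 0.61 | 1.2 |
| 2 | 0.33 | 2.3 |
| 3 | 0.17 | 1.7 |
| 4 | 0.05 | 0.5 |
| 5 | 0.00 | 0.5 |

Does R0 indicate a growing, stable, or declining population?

growing

R0 = Σ lx·mx = 0 + 0.732 + 0.759 + 0.289 + 0.025 + 0 = 1.805
R0 > 1, so the population is growing.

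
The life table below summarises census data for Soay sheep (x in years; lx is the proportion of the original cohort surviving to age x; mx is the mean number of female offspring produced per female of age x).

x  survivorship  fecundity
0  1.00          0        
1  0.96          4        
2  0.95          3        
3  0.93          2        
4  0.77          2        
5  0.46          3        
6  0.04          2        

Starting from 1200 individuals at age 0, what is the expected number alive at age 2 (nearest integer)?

1140

Expected survivors = N0 · l_2 = 1200 × 0.95 = 1140 → 1140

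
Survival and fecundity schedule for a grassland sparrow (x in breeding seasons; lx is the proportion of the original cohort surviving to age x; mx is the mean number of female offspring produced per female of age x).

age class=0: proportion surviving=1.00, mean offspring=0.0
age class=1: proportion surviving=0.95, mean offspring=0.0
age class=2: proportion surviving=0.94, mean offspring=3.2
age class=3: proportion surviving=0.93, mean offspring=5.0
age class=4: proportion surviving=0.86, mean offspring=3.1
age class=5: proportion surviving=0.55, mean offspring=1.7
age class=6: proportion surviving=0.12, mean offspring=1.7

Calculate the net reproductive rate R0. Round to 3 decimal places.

11.463

lx·mx by age: 0, 0, 3.008, 4.65, 2.666, 0.935, 0.204
R0 = Σ lx·mx = 11.463 → 11.463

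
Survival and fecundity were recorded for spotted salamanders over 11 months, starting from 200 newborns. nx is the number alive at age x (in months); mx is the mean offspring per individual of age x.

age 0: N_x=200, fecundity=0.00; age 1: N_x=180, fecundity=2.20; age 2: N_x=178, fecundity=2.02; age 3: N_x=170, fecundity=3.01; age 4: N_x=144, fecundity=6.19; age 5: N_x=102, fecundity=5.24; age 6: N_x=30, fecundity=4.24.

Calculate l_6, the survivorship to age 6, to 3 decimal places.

0.150

l_6 = n_6/n_0 = 30/200 = 0.15 → 0.150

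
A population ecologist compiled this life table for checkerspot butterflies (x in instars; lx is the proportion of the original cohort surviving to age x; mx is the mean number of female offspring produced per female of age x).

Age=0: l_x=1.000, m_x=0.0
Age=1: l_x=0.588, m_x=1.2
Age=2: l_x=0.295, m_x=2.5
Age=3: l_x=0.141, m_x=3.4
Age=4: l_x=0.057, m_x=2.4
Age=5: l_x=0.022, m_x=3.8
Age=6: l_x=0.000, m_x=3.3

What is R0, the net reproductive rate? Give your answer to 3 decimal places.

lx·mx by age: 0, 0.7056, 0.7375, 0.4794, 0.1368, 0.0836, 0
R0 = Σ lx·mx = 2.1429 → 2.143

2.143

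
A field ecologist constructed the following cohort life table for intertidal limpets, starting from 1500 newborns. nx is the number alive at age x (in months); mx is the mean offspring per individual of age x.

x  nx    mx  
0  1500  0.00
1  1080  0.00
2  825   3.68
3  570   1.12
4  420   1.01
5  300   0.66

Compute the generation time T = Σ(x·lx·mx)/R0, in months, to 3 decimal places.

lx = nx/n0 = nx/1500: 1, 0.72, 0.55, 0.38, 0.28, 0.2
lx·mx: 0, 0, 2.024, 0.4256, 0.2828, 0.132 → R0 = 2.8644
x·lx·mx: 0, 0, 4.048, 1.2768, 1.1312, 0.66 → Σ = 7.116
T = 7.116 / 2.8644 = 2.48429… → 2.484

2.484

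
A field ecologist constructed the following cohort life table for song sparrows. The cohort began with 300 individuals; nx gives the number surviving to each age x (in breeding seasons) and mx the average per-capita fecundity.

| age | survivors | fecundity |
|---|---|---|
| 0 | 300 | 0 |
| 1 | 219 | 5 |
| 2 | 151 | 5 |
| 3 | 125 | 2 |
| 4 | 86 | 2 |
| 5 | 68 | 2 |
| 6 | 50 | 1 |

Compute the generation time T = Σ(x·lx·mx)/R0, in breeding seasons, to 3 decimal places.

lx = nx/n0 = nx/300: 1, 0.73, 0.50333…, 0.41667…, 0.28667…, 0.22667…, 0.16667…
lx·mx: 0, 3.65, 2.516667…, 0.833333…, 0.573333…, 0.453333…, 0.166667… → R0 = 8.193333…
x·lx·mx: 0, 3.65, 5.033333…, 2.5…, 2.293333…, 2.266667…, 1… → Σ = 16.743333…
T = 16.743333… / 8.193333… = 2.043531… → 2.044

2.044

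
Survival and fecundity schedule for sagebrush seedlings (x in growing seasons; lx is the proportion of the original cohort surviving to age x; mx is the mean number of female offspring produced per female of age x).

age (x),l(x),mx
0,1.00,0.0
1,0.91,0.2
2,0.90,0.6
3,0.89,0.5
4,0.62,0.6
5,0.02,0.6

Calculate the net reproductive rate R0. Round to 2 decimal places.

lx·mx by age: 0, 0.182, 0.54, 0.445, 0.372, 0.012
R0 = Σ lx·mx = 1.551 → 1.55

1.55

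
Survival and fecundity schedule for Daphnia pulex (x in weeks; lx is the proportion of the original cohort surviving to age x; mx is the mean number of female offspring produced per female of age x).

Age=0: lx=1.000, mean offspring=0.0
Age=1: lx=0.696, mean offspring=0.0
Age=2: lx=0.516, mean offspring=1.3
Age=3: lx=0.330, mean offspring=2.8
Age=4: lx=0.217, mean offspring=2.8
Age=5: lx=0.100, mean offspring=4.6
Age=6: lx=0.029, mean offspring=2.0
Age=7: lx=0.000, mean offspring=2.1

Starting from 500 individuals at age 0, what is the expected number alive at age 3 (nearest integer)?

165

Expected survivors = N0 · l_3 = 500 × 0.330 = 165 → 165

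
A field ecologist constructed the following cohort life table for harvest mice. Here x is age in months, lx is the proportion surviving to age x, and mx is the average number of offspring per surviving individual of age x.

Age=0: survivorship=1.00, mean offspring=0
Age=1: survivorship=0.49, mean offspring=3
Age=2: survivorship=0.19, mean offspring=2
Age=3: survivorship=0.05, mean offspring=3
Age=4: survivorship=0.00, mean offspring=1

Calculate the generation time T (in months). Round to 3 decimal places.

lx·mx: 0, 1.47, 0.38, 0.15, 0 → R0 = 2
x·lx·mx: 0, 1.47, 0.76, 0.45, 0 → Σ = 2.68
T = 2.68 / 2 = 1.34 → 1.340

1.340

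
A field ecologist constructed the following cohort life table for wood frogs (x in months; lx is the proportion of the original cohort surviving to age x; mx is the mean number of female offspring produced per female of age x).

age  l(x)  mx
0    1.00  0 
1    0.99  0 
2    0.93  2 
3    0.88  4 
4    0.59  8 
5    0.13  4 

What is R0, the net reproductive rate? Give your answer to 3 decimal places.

lx·mx by age: 0, 0, 1.86, 3.52, 4.72, 0.52
R0 = Σ lx·mx = 10.62 → 10.620

10.620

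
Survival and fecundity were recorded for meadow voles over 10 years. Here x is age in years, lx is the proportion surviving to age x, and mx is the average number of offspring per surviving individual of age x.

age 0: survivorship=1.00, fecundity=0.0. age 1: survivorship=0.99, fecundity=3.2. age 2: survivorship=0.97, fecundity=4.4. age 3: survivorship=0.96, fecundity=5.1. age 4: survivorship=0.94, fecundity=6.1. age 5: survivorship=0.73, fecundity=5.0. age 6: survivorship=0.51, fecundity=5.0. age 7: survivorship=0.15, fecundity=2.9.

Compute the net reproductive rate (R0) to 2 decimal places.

24.70

lx·mx by age: 0, 3.168, 4.268, 4.896, 5.734, 3.65, 2.55, 0.435
R0 = Σ lx·mx = 24.701 → 24.70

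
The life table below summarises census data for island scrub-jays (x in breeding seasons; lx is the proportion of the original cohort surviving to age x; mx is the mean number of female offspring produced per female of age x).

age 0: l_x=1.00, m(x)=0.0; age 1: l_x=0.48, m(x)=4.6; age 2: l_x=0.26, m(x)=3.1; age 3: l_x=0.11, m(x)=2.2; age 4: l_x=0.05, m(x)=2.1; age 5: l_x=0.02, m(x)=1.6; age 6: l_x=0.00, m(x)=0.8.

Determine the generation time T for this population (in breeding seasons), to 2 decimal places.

1.51

lx·mx: 0, 2.208, 0.806, 0.242, 0.105, 0.032, 0 → R0 = 3.393
x·lx·mx: 0, 2.208, 1.612, 0.726, 0.42, 0.16, 0 → Σ = 5.126
T = 5.126 / 3.393 = 1.510757… → 1.51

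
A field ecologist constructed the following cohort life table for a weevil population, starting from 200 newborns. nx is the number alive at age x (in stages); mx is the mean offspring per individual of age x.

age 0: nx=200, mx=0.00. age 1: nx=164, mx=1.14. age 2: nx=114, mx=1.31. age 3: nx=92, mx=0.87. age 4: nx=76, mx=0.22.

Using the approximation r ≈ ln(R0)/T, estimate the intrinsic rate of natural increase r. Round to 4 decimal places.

0.4221

lx = nx/n0 = nx/200: 1, 0.82, 0.57, 0.46, 0.38
R0 = Σ lx·mx = 0 + 0.9348 + 0.7467 + 0.4002 + 0.0836 = 2.1653
Σ x·lx·mx = 3.9632; T = 3.9632/2.1653 = 1.83032…
r ≈ ln(R0)/T = ln(2.1653)/1.83032… = 0.422089… → 0.4221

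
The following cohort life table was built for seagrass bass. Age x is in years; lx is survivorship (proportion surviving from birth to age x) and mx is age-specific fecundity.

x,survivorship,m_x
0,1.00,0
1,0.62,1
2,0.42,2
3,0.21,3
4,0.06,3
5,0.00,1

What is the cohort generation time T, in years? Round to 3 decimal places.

2.163

lx·mx: 0, 0.62, 0.84, 0.63, 0.18, 0 → R0 = 2.27
x·lx·mx: 0, 0.62, 1.68, 1.89, 0.72, 0 → Σ = 4.91
T = 4.91 / 2.27 = 2.162996… → 2.163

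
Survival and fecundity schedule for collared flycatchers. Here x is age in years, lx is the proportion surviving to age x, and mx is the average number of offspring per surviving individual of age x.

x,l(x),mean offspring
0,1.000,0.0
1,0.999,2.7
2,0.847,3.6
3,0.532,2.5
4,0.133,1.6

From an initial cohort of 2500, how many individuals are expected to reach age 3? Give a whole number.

Expected survivors = N0 · l_3 = 2500 × 0.532 = 1330 → 1330

1330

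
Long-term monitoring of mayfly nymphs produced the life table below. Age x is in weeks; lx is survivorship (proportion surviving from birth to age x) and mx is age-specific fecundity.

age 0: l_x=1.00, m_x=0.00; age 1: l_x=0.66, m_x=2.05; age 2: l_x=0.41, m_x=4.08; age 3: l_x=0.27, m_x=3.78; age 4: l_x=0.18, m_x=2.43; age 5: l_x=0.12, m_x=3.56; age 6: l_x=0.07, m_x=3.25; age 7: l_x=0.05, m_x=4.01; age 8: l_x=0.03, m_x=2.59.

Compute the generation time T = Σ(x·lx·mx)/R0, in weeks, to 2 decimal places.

2.78

lx·mx: 0, 1.353, 1.6728, 1.0206, 0.4374, 0.4272, 0.2275, 0.2005, 0.0777 → R0 = 5.4167
x·lx·mx: 0, 1.353, 3.3456, 3.0618, 1.7496, 2.136, 1.365, 1.4035, 0.6216 → Σ = 15.0361
T = 15.0361 / 5.4167 = 2.775878… → 2.78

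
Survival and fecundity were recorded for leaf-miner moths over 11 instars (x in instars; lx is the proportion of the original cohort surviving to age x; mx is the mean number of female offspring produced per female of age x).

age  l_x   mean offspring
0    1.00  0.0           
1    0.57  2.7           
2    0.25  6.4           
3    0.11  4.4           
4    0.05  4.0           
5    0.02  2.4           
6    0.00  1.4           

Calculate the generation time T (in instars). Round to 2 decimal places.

1.87

lx·mx: 0, 1.539, 1.6, 0.484, 0.2, 0.048, 0 → R0 = 3.871
x·lx·mx: 0, 1.539, 3.2, 1.452, 0.8, 0.24, 0 → Σ = 7.231
T = 7.231 / 3.871 = 1.867993… → 1.87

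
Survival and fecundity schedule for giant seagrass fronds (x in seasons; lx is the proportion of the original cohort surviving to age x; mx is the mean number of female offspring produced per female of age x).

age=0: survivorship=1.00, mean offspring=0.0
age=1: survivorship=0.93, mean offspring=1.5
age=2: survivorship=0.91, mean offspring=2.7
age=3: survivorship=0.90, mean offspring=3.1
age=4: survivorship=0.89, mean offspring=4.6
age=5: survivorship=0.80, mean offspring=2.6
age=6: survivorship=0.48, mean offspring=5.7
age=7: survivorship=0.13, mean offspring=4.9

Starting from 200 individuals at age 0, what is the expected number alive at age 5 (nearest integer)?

Expected survivors = N0 · l_5 = 200 × 0.80 = 160 → 160

160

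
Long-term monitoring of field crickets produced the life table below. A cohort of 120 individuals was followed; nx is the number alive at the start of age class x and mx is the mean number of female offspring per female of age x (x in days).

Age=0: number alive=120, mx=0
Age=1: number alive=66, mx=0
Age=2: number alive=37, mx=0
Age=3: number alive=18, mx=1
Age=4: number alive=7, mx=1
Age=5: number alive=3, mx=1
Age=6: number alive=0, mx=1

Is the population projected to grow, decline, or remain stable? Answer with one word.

lx = nx/n0 = nx/120: 1, 0.55, 0.30833…, 0.15, 0.05833…, 0.025, 0
R0 = Σ lx·mx = 0 + 0 + 0 + 0.15 + 0.058333… + 0.025 + 0 = 0.233333…
R0 < 1, so the population is declining.

declining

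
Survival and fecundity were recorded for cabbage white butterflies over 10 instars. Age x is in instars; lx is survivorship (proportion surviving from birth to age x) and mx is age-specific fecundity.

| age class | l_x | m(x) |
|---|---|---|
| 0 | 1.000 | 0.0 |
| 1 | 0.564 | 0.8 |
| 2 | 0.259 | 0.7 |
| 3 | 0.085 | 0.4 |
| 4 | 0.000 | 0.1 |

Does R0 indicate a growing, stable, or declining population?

R0 = Σ lx·mx = 0 + 0.4512 + 0.1813 + 0.034 + 0 = 0.6665
R0 < 1, so the population is declining.

declining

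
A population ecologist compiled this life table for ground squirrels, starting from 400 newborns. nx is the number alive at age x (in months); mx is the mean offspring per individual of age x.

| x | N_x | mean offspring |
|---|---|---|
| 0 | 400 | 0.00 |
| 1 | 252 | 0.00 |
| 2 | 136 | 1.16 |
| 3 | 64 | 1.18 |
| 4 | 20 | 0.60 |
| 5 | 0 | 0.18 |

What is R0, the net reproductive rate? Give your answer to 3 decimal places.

0.613

lx = nx/n0 = nx/400: 1, 0.63, 0.34, 0.16, 0.05, 0
lx·mx by age: 0, 0, 0.3944, 0.1888, 0.03, 0
R0 = Σ lx·mx = 0.6132 → 0.613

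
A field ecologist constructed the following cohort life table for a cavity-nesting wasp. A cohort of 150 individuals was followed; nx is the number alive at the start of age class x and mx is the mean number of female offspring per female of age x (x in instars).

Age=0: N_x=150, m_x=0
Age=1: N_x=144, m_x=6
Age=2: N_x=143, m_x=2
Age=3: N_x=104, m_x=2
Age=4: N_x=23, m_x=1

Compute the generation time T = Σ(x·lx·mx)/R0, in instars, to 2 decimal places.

1.56

lx = nx/n0 = nx/150: 1, 0.96, 0.95333…, 0.69333…, 0.15333…
lx·mx: 0, 5.76, 1.906667…, 1.386667…, 0.153333… → R0 = 9.206667…
x·lx·mx: 0, 5.76, 3.813333…, 4.16…, 0.613333… → Σ = 14.346667…
T = 14.346667… / 9.206667… = 1.558291… → 1.56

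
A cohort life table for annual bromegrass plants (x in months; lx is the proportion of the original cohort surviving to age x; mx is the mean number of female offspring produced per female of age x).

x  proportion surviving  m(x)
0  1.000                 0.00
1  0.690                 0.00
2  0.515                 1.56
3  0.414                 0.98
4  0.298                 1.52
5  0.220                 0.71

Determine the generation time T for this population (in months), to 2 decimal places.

2.98

lx·mx: 0, 0, 0.8034, 0.40572, 0.45296, 0.1562 → R0 = 1.81828
x·lx·mx: 0, 0, 1.6068, 1.21716, 1.81184, 0.781 → Σ = 5.4168
T = 5.4168 / 1.81828 = 2.979079… → 2.98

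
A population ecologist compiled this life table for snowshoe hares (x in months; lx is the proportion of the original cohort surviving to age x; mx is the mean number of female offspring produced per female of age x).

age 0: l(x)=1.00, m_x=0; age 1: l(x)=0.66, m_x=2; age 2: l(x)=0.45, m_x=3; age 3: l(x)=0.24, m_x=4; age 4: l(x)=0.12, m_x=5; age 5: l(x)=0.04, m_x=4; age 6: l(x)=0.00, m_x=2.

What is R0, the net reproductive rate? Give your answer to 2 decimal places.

lx·mx by age: 0, 1.32, 1.35, 0.96, 0.6, 0.16, 0
R0 = Σ lx·mx = 4.39 → 4.39

4.39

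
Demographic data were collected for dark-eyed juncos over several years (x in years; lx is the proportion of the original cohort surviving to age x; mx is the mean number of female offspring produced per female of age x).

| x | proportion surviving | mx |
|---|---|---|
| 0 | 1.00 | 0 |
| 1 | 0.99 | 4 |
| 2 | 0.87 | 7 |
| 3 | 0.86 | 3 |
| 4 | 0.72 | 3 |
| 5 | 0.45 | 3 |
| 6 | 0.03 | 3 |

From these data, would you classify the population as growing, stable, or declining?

growing

R0 = Σ lx·mx = 0 + 3.96 + 6.09 + 2.58 + 2.16 + 1.35 + 0.09 = 16.23
R0 > 1, so the population is growing.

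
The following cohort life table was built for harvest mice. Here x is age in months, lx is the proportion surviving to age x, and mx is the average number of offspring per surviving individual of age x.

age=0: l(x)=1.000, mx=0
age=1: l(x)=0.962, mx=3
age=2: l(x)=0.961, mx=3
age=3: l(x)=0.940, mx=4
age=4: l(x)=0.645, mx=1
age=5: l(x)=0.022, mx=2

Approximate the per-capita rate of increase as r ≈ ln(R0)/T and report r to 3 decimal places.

R0 = Σ lx·mx = 0 + 2.886 + 2.883 + 3.76 + 0.645 + 0.044 = 10.218
Σ x·lx·mx = 22.732; T = 22.732/10.218 = 2.2247…
r ≈ ln(R0)/T = ln(10.218)/2.2247… = 1.0447… → 1.045

1.045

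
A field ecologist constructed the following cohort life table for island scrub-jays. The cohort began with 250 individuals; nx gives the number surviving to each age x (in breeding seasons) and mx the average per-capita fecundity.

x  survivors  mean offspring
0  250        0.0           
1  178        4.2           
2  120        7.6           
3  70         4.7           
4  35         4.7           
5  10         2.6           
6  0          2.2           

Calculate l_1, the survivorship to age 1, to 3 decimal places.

l_1 = n_1/n_0 = 178/250 = 0.712 → 0.712

0.712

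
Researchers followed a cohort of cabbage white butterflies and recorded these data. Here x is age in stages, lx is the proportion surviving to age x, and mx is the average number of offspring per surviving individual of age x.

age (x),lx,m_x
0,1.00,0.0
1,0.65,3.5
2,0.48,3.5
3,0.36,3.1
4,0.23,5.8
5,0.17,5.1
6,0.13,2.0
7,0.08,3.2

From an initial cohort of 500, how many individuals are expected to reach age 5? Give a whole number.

Expected survivors = N0 · l_5 = 500 × 0.17 = 85 → 85

85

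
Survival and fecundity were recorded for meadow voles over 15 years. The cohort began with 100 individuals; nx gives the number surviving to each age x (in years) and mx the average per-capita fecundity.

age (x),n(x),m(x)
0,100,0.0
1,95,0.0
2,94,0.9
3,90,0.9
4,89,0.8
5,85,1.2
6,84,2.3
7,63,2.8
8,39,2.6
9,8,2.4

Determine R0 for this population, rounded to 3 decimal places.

lx = nx/n0 = nx/100: 1, 0.95, 0.94, 0.9, 0.89, 0.85, 0.84, 0.63, 0.39, 0.08
lx·mx by age: 0, 0, 0.846, 0.81, 0.712, 1.02, 1.932, 1.764, 1.014, 0.192
R0 = Σ lx·mx = 8.29 → 8.290

8.290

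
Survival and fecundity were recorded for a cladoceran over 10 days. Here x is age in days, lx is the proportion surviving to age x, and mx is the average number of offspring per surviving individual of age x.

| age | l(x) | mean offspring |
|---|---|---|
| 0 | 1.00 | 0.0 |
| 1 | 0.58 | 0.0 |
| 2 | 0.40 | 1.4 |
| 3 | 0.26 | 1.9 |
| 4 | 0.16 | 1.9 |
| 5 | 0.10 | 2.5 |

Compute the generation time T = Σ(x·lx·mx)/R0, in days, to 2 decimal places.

lx·mx: 0, 0, 0.56, 0.494, 0.304, 0.25 → R0 = 1.608
x·lx·mx: 0, 0, 1.12, 1.482, 1.216, 1.25 → Σ = 5.068
T = 5.068 / 1.608 = 3.151741… → 3.15

3.15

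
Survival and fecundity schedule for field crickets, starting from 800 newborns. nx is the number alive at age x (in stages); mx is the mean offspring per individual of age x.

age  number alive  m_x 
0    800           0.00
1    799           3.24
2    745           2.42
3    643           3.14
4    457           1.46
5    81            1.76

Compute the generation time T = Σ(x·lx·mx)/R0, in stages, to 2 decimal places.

lx = nx/n0 = nx/800: 1, 0.99875, 0.93125, 0.80375, 0.57125, 0.10125
lx·mx: 0, 3.23595…, 2.253625…, 2.523775…, 0.834025…, 0.1782… → R0 = 9.025575…
x·lx·mx: 0, 3.23595…, 4.50725…, 7.571325…, 3.3361…, 0.891… → Σ = 19.541625…
T = 19.541625… / 9.025575… = 2.165139… → 2.17

2.17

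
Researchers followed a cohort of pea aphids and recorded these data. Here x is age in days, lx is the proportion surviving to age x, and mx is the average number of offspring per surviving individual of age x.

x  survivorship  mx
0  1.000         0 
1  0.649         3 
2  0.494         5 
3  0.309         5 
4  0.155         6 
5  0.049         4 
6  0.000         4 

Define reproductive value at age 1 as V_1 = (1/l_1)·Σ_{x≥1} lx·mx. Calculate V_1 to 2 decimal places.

lx·mx for x ≥ 1: 1.947, 2.47, 1.545, 0.93, 0.196, 0 → sum = 7.088
V_1 = 7.088 / l_1 = 7.088 / 0.649 = 10.921418… → 10.92

10.92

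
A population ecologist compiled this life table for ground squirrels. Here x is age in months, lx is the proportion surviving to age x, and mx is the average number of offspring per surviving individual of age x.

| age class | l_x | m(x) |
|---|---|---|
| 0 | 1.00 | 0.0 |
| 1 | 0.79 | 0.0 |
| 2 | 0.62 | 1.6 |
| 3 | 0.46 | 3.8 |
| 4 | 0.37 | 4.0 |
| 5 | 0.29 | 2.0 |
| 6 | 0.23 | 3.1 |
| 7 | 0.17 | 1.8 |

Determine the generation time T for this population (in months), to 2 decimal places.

3.86

lx·mx: 0, 0, 0.992, 1.748, 1.48, 0.58, 0.713, 0.306 → R0 = 5.819
x·lx·mx: 0, 0, 1.984, 5.244, 5.92, 2.9, 4.278, 2.142 → Σ = 22.468
T = 22.468 / 5.819 = 3.861145… → 3.86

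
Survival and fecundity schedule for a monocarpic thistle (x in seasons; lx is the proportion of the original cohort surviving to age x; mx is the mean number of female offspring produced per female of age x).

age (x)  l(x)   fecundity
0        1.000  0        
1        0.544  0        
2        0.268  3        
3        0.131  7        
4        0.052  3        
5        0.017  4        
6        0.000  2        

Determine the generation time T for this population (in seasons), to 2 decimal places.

lx·mx: 0, 0, 0.804, 0.917, 0.156, 0.068, 0 → R0 = 1.945
x·lx·mx: 0, 0, 1.608, 2.751, 0.624, 0.34, 0 → Σ = 5.323
T = 5.323 / 1.945 = 2.736761… → 2.74

2.74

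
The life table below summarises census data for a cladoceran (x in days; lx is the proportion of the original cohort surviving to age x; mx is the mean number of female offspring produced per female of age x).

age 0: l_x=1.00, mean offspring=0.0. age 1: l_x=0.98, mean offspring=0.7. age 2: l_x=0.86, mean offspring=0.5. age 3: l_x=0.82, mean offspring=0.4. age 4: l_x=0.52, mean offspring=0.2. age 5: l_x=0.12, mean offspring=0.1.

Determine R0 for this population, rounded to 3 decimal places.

lx·mx by age: 0, 0.686, 0.43, 0.328, 0.104, 0.012
R0 = Σ lx·mx = 1.56 → 1.560

1.560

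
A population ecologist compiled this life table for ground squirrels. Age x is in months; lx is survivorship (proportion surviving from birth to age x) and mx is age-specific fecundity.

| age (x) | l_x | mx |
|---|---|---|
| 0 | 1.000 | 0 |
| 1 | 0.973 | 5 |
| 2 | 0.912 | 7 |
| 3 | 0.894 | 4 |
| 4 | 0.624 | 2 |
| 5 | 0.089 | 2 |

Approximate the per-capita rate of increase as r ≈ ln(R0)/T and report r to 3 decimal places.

R0 = Σ lx·mx = 0 + 4.865 + 6.384 + 3.576 + 1.248 + 0.178 = 16.251
Σ x·lx·mx = 34.243; T = 34.243/16.251 = 2.10713…
r ≈ ln(R0)/T = ln(16.251)/2.10713… = 1.3232… → 1.323

1.323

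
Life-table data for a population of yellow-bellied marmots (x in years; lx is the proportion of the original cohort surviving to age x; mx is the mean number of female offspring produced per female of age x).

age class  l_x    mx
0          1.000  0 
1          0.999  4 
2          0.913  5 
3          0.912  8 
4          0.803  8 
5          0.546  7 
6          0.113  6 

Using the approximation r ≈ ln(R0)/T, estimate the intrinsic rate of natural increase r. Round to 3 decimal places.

R0 = Σ lx·mx = 0 + 3.996 + 4.565 + 7.296 + 6.424 + 3.822 + 0.678 = 26.781
Σ x·lx·mx = 83.888; T = 83.888/26.781 = 3.13237…
r ≈ ln(R0)/T = ln(26.781)/3.13237… = 1.04959… → 1.050

1.050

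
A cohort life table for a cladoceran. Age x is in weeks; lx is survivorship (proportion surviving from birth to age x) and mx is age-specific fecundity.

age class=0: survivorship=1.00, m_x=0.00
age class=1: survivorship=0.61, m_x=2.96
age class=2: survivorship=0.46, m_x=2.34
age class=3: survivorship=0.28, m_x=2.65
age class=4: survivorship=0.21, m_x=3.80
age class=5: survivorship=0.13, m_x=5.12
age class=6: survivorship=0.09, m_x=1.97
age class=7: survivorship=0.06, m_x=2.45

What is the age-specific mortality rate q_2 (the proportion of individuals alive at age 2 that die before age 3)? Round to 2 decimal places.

0.39

q_2 = (l_2 − l_3) / l_2 = (0.46 − 0.28) / 0.46
     = 0.18 / 0.46 = 0.391304… → 0.39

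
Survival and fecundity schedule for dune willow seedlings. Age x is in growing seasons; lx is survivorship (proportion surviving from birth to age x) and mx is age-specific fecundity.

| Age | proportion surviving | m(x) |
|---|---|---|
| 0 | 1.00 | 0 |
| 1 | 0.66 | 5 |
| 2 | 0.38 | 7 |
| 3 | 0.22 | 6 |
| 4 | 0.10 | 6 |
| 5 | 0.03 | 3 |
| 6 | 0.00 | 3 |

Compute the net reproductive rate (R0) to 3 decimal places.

lx·mx by age: 0, 3.3, 2.66, 1.32, 0.6, 0.09, 0
R0 = Σ lx·mx = 7.97 → 7.970

7.970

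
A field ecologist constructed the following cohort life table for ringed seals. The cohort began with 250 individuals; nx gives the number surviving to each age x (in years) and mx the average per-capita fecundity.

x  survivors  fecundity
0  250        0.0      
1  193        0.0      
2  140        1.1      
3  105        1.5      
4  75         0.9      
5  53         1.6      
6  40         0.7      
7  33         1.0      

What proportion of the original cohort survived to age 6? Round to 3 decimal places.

l_6 = n_6/n_0 = 40/250 = 0.16 → 0.160

0.160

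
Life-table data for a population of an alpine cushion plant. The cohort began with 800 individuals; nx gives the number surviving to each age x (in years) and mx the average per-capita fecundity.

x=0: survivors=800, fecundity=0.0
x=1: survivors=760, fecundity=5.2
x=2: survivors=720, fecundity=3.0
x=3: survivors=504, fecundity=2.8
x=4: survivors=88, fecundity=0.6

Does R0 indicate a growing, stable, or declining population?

lx = nx/n0 = nx/800: 1, 0.95, 0.9, 0.63, 0.11
R0 = Σ lx·mx = 0 + 4.94 + 2.7 + 1.764 + 0.066 = 9.47
R0 > 1, so the population is growing.

growing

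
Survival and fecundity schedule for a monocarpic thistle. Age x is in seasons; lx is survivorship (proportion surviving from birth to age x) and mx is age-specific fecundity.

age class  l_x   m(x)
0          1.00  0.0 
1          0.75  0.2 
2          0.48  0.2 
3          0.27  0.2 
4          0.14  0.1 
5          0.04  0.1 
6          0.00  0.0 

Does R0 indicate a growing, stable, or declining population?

declining

R0 = Σ lx·mx = 0 + 0.15 + 0.096 + 0.054 + 0.014 + 0.004 + 0 = 0.318
R0 < 1, so the population is declining.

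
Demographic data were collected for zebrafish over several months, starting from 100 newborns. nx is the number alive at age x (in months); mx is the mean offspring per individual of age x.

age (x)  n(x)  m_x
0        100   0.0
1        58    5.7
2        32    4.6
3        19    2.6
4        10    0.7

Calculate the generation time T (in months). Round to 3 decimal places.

1.500

lx = nx/n0 = nx/100: 1, 0.58, 0.32, 0.19, 0.1
lx·mx: 0, 3.306, 1.472, 0.494, 0.07 → R0 = 5.342
x·lx·mx: 0, 3.306, 2.944, 1.482, 0.28 → Σ = 8.012
T = 8.012 / 5.342 = 1.499813… → 1.500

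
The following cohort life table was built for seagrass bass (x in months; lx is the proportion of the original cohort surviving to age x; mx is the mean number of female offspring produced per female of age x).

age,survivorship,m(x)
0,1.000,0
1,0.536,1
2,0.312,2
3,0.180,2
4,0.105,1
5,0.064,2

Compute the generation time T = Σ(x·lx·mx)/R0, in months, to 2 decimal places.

lx·mx: 0, 0.536, 0.624, 0.36, 0.105, 0.128 → R0 = 1.753
x·lx·mx: 0, 0.536, 1.248, 1.08, 0.42, 0.64 → Σ = 3.924
T = 3.924 / 1.753 = 2.238448… → 2.24

2.24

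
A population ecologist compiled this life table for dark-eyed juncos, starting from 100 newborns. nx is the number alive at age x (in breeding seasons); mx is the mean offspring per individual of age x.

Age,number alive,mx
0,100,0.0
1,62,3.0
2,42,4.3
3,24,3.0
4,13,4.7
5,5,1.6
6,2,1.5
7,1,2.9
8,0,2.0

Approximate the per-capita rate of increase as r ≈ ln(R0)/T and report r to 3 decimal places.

lx = nx/n0 = nx/100: 1, 0.62, 0.42, 0.24, 0.13, 0.05, 0.02, 0.01, 0
R0 = Σ lx·mx = 0 + 1.86 + 1.806 + 0.72 + 0.611 + 0.08 + 0.03 + 0.029 + 0 = 5.136
Σ x·lx·mx = 10.859; T = 10.859/5.136 = 2.11429…
r ≈ ln(R0)/T = ln(5.136)/2.11429… = 0.77391… → 0.774

0.774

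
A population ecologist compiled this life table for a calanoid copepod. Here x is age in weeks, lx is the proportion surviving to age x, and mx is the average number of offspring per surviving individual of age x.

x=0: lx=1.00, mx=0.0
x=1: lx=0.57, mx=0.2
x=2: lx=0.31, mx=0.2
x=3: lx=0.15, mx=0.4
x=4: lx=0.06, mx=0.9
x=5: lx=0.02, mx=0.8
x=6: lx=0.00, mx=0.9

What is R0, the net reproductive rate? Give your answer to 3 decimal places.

lx·mx by age: 0, 0.114, 0.062, 0.06, 0.054, 0.016, 0
R0 = Σ lx·mx = 0.306 → 0.306

0.306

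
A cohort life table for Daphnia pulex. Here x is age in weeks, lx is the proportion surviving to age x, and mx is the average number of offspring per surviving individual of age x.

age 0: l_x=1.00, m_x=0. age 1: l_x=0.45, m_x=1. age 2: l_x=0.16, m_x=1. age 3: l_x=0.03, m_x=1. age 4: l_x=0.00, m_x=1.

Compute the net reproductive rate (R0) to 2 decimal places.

lx·mx by age: 0, 0.45, 0.16, 0.03, 0
R0 = Σ lx·mx = 0.64 → 0.64

0.64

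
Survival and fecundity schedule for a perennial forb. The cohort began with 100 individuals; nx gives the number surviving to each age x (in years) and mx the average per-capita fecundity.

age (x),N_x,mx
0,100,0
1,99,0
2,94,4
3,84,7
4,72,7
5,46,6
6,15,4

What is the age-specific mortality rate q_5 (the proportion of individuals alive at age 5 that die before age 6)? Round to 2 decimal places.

lx = nx/n0 = nx/100: 1, 0.99, 0.94, 0.84, 0.72, 0.46, 0.15
q_5 = (l_5 − l_6) / l_5 = (0.46 − 0.15) / 0.46
     = 0.31 / 0.46 = 0.673913… → 0.67

0.67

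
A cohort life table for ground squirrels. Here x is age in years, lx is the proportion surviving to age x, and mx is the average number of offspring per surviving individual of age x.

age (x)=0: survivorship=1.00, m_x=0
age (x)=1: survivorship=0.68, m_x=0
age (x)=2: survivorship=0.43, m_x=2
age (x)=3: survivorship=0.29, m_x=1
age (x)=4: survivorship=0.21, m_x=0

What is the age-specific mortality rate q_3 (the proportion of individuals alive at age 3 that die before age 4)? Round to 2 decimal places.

q_3 = (l_3 − l_4) / l_3 = (0.29 − 0.21) / 0.29
     = 0.08 / 0.29 = 0.275862… → 0.28

0.28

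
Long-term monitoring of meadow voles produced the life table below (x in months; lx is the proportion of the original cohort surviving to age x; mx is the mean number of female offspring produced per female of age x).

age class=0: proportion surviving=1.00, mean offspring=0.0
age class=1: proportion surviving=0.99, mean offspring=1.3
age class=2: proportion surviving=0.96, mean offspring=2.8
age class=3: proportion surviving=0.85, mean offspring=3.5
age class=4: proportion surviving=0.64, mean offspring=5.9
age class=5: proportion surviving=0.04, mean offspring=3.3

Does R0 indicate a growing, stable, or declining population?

R0 = Σ lx·mx = 0 + 1.287 + 2.688 + 2.975 + 3.776 + 0.132 = 10.858
R0 > 1, so the population is growing.

growing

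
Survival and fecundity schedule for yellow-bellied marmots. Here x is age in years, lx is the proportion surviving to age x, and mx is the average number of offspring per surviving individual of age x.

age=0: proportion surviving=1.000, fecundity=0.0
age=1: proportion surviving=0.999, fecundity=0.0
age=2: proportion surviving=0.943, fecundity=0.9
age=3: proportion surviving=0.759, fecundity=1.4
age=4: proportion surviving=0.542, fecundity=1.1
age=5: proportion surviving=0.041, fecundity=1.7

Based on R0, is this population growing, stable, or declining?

growing

R0 = Σ lx·mx = 0 + 0 + 0.8487 + 1.0626 + 0.5962 + 0.0697 = 2.5772
R0 > 1, so the population is growing.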